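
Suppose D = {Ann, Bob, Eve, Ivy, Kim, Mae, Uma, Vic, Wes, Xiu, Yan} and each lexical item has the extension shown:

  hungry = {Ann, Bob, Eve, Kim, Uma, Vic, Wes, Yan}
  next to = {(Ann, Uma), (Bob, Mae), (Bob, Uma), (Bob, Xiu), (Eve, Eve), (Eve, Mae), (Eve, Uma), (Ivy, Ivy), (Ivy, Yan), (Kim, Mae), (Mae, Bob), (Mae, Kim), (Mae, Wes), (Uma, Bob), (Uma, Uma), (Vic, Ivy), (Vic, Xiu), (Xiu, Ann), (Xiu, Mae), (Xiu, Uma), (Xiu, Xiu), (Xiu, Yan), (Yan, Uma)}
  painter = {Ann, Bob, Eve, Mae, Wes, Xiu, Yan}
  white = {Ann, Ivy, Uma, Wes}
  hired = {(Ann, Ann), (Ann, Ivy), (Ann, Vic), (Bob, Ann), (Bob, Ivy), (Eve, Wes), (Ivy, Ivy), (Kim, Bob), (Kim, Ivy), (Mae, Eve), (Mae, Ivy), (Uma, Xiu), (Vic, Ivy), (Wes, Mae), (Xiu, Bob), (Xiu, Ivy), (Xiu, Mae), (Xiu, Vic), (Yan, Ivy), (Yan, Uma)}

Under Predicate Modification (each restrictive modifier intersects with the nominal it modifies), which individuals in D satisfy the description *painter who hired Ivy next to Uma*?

{Ann, Bob, Xiu, Yan}

⟦who hired Ivy⟧ = {x : ⟨x, Ivy⟩ ∈ ⟦hired⟧} = {Ann, Bob, Ivy, Kim, Mae, Vic, Xiu, Yan}
⟦next to Uma⟧ = {x : ⟨x, Uma⟩ ∈ ⟦next to⟧} = {Ann, Bob, Eve, Uma, Xiu, Yan}
⟦painter⟧ = {Ann, Bob, Eve, Mae, Wes, Xiu, Yan}
… ∩ ⟦who hired Ivy⟧ = {Ann, Bob, Eve, Mae, Wes, Xiu, Yan} ∩ {Ann, Bob, Ivy, Kim, Mae, Vic, Xiu, Yan} = {Ann, Bob, Mae, Xiu, Yan}
… ∩ ⟦next to Uma⟧ = {Ann, Bob, Mae, Xiu, Yan} ∩ {Ann, Bob, Eve, Uma, Xiu, Yan} = {Ann, Bob, Xiu, Yan}
So ⟦painter who hired Ivy next to Uma⟧ = {Ann, Bob, Xiu, Yan}.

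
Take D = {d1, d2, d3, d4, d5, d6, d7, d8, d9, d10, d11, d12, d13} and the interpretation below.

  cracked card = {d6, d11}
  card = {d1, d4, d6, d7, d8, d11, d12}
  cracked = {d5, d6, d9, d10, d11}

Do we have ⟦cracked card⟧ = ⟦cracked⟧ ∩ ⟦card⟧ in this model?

⟦cracked⟧ ∩ ⟦card⟧ = {d5, d6, d9, d10, d11} ∩ {d1, d4, d6, d7, d8, d11, d12} = {d6, d11}
Observed ⟦cracked card⟧ = {d6, d11}.
These coincide, so the modifier is intersective here.

yes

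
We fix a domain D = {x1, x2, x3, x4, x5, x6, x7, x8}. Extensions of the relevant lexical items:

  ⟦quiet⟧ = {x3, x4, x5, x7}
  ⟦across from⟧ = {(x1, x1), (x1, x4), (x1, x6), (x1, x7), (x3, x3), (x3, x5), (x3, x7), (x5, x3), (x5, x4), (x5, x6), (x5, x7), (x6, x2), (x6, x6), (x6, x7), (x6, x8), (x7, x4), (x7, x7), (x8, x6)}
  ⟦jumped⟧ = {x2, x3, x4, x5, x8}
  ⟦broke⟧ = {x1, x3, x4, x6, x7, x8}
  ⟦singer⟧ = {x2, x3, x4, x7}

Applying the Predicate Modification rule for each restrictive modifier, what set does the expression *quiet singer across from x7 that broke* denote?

⟦across from x7⟧ = {x : ⟨x, x7⟩ ∈ ⟦across from⟧} = {x1, x3, x5, x6, x7}
⟦that broke⟧ = ⟦broke⟧ = {x1, x3, x4, x6, x7, x8}
⟦singer⟧ = {x2, x3, x4, x7}
… ∩ ⟦across from x7⟧ = {x2, x3, x4, x7} ∩ {x1, x3, x5, x6, x7} = {x3, x7}
… ∩ ⟦that broke⟧ = {x3, x7} ∩ {x1, x3, x4, x6, x7, x8} = {x3, x7}
… ∩ ⟦quiet⟧ = {x3, x7} ∩ {x3, x4, x5, x7} = {x3, x7}
So ⟦quiet singer across from x7 that broke⟧ = {x3, x7}.

{x3, x7}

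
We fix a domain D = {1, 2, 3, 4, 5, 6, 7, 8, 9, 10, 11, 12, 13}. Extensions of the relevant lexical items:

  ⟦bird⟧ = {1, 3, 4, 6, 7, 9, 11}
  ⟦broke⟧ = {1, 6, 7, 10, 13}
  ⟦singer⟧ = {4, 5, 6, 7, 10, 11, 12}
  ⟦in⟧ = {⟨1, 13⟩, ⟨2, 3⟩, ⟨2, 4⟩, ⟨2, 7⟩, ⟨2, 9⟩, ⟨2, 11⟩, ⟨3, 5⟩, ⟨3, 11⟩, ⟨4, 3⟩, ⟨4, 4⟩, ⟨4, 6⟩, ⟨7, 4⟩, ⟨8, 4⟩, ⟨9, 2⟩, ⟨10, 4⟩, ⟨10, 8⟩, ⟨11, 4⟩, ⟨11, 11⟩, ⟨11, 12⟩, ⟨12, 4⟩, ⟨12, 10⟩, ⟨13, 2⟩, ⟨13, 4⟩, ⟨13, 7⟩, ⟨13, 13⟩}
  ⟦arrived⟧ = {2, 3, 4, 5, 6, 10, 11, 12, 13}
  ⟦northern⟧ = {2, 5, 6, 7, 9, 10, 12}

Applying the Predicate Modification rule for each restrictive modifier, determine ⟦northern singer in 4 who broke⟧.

⟦in 4⟧ = {x : ⟨x, 4⟩ ∈ ⟦in⟧} = {2, 4, 7, 8, 10, 11, 12, 13}
⟦who broke⟧ = ⟦broke⟧ = {1, 6, 7, 10, 13}
⟦singer⟧ = {4, 5, 6, 7, 10, 11, 12}
… ∩ ⟦in 4⟧ = {4, 5, 6, 7, 10, 11, 12} ∩ {2, 4, 7, 8, 10, 11, 12, 13} = {4, 7, 10, 11, 12}
… ∩ ⟦who broke⟧ = {4, 7, 10, 11, 12} ∩ {1, 6, 7, 10, 13} = {7, 10}
… ∩ ⟦northern⟧ = {7, 10} ∩ {2, 5, 6, 7, 9, 10, 12} = {7, 10}
So ⟦northern singer in 4 who broke⟧ = {7, 10}.

{7, 10}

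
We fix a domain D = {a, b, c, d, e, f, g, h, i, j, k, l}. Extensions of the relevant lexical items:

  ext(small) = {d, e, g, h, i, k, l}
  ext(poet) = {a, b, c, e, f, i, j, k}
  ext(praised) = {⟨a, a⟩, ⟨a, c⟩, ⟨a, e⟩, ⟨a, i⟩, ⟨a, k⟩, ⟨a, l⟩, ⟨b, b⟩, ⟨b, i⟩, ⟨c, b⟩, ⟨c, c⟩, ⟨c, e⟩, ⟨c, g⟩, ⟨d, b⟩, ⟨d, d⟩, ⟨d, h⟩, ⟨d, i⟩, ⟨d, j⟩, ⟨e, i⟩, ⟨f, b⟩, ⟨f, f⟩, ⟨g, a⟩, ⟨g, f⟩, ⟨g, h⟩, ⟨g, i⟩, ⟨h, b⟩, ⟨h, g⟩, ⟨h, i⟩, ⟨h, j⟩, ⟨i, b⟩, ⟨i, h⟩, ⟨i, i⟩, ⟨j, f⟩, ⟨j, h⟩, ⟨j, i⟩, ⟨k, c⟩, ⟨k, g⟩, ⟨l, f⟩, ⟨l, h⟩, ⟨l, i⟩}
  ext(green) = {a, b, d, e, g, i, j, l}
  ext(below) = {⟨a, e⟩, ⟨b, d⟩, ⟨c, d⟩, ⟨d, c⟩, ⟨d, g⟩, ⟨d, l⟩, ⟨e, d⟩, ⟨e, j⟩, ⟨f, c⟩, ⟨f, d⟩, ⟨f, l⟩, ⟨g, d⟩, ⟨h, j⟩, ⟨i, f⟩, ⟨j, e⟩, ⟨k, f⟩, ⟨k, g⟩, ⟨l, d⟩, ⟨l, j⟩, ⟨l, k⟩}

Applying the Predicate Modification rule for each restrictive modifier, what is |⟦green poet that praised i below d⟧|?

2

⟦that praised i⟧ = {x : ⟨x, i⟩ ∈ ⟦praised⟧} = {a, b, d, e, g, h, i, j, l}
⟦below d⟧ = {x : ⟨x, d⟩ ∈ ⟦below⟧} = {b, c, e, f, g, l}
⟦poet⟧ = {a, b, c, e, f, i, j, k}
… ∩ ⟦that praised i⟧ = {a, b, c, e, f, i, j, k} ∩ {a, b, d, e, g, h, i, j, l} = {a, b, e, i, j}
… ∩ ⟦below d⟧ = {a, b, e, i, j} ∩ {b, c, e, f, g, l} = {b, e}
… ∩ ⟦green⟧ = {b, e} ∩ {a, b, d, e, g, i, j, l} = {b, e}
⟦green poet that praised i below d⟧ = {b, e}, so the cardinality is 2.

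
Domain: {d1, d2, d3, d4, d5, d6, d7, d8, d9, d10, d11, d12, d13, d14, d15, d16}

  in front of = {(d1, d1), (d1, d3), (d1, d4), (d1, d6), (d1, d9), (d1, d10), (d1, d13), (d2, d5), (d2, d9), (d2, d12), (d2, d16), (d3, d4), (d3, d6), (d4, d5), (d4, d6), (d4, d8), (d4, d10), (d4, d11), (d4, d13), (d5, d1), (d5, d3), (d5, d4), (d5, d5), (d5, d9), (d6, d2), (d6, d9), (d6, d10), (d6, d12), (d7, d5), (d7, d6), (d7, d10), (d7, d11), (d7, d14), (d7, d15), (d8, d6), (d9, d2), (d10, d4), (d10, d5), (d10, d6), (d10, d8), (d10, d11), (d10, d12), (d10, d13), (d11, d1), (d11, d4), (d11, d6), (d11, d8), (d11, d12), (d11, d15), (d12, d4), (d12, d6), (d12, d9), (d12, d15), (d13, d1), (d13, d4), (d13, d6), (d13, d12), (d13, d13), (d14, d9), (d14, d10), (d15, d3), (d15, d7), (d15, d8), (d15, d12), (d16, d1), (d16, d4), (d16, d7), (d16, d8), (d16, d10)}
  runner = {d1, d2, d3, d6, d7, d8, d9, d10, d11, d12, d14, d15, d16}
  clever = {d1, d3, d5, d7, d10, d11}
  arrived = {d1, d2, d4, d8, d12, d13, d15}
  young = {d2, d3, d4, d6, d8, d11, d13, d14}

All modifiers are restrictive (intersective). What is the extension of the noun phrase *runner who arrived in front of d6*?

{d1, d8, d12}

⟦who arrived⟧ = ⟦arrived⟧ = {d1, d2, d4, d8, d12, d13, d15}
⟦in front of d6⟧ = {x : ⟨x, d6⟩ ∈ ⟦in front of⟧} = {d1, d3, d4, d7, d8, d10, d11, d12, d13}
⟦runner⟧ = {d1, d2, d3, d6, d7, d8, d9, d10, d11, d12, d14, d15, d16}
… ∩ ⟦who arrived⟧ = {d1, d2, d3, d6, d7, d8, d9, d10, d11, d12, d14, d15, d16} ∩ {d1, d2, d4, d8, d12, d13, d15} = {d1, d2, d8, d12, d15}
… ∩ ⟦in front of d6⟧ = {d1, d2, d8, d12, d15} ∩ {d1, d3, d4, d7, d8, d10, d11, d12, d13} = {d1, d8, d12}
So ⟦runner who arrived in front of d6⟧ = {d1, d8, d12}.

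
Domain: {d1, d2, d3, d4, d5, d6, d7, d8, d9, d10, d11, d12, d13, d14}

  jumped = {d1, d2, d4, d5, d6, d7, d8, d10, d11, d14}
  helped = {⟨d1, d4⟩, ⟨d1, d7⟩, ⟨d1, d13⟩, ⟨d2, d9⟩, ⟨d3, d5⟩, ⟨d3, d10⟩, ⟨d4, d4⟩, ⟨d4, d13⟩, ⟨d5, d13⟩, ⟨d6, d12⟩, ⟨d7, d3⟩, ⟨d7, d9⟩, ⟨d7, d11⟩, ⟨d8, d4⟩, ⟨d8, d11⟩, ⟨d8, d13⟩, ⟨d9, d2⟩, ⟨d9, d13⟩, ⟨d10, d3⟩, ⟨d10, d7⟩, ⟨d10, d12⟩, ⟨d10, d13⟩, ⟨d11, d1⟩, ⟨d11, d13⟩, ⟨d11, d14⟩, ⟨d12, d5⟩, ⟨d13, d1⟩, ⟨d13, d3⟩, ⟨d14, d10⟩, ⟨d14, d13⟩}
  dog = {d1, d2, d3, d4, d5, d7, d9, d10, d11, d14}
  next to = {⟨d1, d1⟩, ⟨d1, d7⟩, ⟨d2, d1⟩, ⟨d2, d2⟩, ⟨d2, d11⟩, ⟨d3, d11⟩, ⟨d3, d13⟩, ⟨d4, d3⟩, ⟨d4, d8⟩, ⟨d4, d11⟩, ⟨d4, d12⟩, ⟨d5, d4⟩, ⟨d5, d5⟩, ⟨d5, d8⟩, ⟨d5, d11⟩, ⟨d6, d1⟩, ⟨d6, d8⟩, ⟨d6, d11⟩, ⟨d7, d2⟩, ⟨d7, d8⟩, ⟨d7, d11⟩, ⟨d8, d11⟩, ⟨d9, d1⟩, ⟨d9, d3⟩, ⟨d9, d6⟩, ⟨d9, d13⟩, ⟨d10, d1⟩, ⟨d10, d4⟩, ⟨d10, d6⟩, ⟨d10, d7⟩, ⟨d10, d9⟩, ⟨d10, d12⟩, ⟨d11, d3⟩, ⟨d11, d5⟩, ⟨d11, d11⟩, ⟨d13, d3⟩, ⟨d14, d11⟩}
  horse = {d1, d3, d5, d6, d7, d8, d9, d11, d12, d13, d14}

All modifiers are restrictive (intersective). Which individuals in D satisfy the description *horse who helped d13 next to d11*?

⟦who helped d13⟧ = {x : ⟨x, d13⟩ ∈ ⟦helped⟧} = {d1, d4, d5, d8, d9, d10, d11, d14}
⟦next to d11⟧ = {x : ⟨x, d11⟩ ∈ ⟦next to⟧} = {d2, d3, d4, d5, d6, d7, d8, d11, d14}
⟦horse⟧ = {d1, d3, d5, d6, d7, d8, d9, d11, d12, d13, d14}
… ∩ ⟦who helped d13⟧ = {d1, d3, d5, d6, d7, d8, d9, d11, d12, d13, d14} ∩ {d1, d4, d5, d8, d9, d10, d11, d14} = {d1, d5, d8, d9, d11, d14}
… ∩ ⟦next to d11⟧ = {d1, d5, d8, d9, d11, d14} ∩ {d2, d3, d4, d5, d6, d7, d8, d11, d14} = {d5, d8, d11, d14}
So ⟦horse who helped d13 next to d11⟧ = {d5, d8, d11, d14}.

{d5, d8, d11, d14}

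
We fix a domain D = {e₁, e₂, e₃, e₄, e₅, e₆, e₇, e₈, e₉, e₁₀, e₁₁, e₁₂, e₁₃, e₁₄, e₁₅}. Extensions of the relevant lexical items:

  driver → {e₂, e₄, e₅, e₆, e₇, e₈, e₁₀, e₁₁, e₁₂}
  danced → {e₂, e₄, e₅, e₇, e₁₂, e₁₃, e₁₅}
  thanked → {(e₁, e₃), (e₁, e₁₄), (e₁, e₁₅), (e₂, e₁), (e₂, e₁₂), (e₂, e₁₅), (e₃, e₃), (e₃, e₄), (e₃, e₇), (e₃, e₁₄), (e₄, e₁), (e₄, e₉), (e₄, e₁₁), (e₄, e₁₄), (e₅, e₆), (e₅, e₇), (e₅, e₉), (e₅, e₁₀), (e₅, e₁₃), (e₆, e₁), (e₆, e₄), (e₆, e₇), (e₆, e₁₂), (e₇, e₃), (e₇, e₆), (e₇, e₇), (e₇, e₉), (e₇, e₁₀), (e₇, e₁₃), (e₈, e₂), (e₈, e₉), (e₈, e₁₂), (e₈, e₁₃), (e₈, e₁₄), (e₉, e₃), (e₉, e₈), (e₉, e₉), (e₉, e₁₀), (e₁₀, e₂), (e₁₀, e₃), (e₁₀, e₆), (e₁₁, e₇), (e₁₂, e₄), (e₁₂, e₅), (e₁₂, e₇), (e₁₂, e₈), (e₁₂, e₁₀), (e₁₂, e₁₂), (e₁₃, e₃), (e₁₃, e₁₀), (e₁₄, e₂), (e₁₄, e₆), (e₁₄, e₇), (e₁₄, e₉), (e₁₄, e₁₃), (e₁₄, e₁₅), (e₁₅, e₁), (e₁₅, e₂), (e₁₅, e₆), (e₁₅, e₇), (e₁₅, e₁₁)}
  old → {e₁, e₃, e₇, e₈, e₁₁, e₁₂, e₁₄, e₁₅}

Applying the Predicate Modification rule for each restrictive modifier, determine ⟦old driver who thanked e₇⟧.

{e₇, e₁₁, e₁₂}

⟦who thanked e₇⟧ = {x : ⟨x, e₇⟩ ∈ ⟦thanked⟧} = {e₃, e₅, e₆, e₇, e₁₁, e₁₂, e₁₄, e₁₅}
⟦driver⟧ = {e₂, e₄, e₅, e₆, e₇, e₈, e₁₀, e₁₁, e₁₂}
… ∩ ⟦who thanked e₇⟧ = {e₂, e₄, e₅, e₆, e₇, e₈, e₁₀, e₁₁, e₁₂} ∩ {e₃, e₅, e₆, e₇, e₁₁, e₁₂, e₁₄, e₁₅} = {e₅, e₆, e₇, e₁₁, e₁₂}
… ∩ ⟦old⟧ = {e₅, e₆, e₇, e₁₁, e₁₂} ∩ {e₁, e₃, e₇, e₈, e₁₁, e₁₂, e₁₄, e₁₅} = {e₇, e₁₁, e₁₂}
So ⟦old driver who thanked e₇⟧ = {e₇, e₁₁, e₁₂}.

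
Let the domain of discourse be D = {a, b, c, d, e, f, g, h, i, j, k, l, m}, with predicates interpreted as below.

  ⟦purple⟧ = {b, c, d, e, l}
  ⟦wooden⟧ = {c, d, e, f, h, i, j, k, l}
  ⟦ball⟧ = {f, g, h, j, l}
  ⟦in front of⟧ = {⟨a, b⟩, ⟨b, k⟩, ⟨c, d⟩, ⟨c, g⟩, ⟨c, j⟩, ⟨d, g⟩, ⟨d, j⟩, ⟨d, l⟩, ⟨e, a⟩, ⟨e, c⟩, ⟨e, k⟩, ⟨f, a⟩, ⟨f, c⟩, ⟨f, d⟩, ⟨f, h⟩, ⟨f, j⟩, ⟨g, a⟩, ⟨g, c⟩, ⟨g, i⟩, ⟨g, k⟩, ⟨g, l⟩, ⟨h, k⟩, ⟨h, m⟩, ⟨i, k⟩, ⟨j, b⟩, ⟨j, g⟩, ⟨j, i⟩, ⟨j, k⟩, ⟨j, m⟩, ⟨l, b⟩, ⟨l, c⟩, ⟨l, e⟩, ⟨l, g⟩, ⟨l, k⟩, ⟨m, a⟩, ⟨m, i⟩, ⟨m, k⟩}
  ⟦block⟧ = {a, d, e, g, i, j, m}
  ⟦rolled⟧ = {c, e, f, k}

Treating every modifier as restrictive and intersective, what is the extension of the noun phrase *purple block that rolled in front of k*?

{e}

⟦that rolled⟧ = ⟦rolled⟧ = {c, e, f, k}
⟦in front of k⟧ = {x : ⟨x, k⟩ ∈ ⟦in front of⟧} = {b, e, g, h, i, j, l, m}
⟦block⟧ = {a, d, e, g, i, j, m}
… ∩ ⟦that rolled⟧ = {a, d, e, g, i, j, m} ∩ {c, e, f, k} = {e}
… ∩ ⟦in front of k⟧ = {e} ∩ {b, e, g, h, i, j, l, m} = {e}
… ∩ ⟦purple⟧ = {e} ∩ {b, c, d, e, l} = {e}
So ⟦purple block that rolled in front of k⟧ = {e}.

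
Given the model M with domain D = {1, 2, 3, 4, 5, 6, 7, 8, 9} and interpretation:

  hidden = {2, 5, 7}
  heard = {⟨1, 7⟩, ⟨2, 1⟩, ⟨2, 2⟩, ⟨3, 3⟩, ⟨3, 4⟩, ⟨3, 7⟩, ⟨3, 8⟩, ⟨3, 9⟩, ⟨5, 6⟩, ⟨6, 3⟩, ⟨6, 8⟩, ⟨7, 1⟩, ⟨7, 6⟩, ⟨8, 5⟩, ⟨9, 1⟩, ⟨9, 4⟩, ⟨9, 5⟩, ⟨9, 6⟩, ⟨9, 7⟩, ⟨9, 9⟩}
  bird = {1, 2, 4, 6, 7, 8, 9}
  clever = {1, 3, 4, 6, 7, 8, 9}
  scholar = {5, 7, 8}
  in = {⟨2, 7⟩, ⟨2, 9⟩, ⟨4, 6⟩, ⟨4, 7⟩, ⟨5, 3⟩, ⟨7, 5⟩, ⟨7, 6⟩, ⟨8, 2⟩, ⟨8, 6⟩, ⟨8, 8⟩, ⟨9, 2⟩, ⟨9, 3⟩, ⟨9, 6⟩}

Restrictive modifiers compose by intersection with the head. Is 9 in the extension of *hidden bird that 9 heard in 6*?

⟦that 9 heard⟧ = {x : ⟨9, x⟩ ∈ ⟦heard⟧} = {1, 4, 5, 6, 7, 9}
⟦in 6⟧ = {x : ⟨x, 6⟩ ∈ ⟦in⟧} = {4, 7, 8, 9}
⟦bird⟧ = {1, 2, 4, 6, 7, 8, 9}
… ∩ ⟦that 9 heard⟧ = {1, 2, 4, 6, 7, 8, 9} ∩ {1, 4, 5, 6, 7, 9} = {1, 4, 6, 7, 9}
… ∩ ⟦in 6⟧ = {1, 4, 6, 7, 9} ∩ {4, 7, 8, 9} = {4, 7, 9}
… ∩ ⟦hidden⟧ = {4, 7, 9} ∩ {2, 5, 7} = {7}
⟦hidden bird that 9 heard in 6⟧ = {7}; 9 ∉ this set.

no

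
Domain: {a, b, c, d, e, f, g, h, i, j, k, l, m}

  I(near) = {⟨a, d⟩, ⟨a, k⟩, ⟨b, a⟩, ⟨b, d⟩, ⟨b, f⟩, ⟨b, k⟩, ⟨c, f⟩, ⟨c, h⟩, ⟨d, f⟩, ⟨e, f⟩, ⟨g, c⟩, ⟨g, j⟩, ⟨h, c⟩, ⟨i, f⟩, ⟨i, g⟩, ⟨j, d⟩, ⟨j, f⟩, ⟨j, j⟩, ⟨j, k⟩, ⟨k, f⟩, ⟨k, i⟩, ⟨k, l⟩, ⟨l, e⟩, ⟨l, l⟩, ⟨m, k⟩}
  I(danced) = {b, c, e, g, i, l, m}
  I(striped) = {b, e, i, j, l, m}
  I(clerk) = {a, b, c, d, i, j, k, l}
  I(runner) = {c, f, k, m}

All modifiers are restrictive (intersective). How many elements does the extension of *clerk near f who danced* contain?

⟦near f⟧ = {x : ⟨x, f⟩ ∈ ⟦near⟧} = {b, c, d, e, i, j, k}
⟦who danced⟧ = ⟦danced⟧ = {b, c, e, g, i, l, m}
⟦clerk⟧ = {a, b, c, d, i, j, k, l}
… ∩ ⟦near f⟧ = {a, b, c, d, i, j, k, l} ∩ {b, c, d, e, i, j, k} = {b, c, d, i, j, k}
… ∩ ⟦who danced⟧ = {b, c, d, i, j, k} ∩ {b, c, e, g, i, l, m} = {b, c, i}
⟦clerk near f who danced⟧ = {b, c, i}, so the cardinality is 3.

3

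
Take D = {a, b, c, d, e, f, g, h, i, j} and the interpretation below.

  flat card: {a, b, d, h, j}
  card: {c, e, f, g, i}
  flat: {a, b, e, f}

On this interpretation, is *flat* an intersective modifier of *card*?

⟦flat⟧ ∩ ⟦card⟧ = {a, b, e, f} ∩ {c, e, f, g, i} = {e, f}
Observed ⟦flat card⟧ = {a, b, d, h, j}.
These differ, so the modifier is not intersective in this model.

no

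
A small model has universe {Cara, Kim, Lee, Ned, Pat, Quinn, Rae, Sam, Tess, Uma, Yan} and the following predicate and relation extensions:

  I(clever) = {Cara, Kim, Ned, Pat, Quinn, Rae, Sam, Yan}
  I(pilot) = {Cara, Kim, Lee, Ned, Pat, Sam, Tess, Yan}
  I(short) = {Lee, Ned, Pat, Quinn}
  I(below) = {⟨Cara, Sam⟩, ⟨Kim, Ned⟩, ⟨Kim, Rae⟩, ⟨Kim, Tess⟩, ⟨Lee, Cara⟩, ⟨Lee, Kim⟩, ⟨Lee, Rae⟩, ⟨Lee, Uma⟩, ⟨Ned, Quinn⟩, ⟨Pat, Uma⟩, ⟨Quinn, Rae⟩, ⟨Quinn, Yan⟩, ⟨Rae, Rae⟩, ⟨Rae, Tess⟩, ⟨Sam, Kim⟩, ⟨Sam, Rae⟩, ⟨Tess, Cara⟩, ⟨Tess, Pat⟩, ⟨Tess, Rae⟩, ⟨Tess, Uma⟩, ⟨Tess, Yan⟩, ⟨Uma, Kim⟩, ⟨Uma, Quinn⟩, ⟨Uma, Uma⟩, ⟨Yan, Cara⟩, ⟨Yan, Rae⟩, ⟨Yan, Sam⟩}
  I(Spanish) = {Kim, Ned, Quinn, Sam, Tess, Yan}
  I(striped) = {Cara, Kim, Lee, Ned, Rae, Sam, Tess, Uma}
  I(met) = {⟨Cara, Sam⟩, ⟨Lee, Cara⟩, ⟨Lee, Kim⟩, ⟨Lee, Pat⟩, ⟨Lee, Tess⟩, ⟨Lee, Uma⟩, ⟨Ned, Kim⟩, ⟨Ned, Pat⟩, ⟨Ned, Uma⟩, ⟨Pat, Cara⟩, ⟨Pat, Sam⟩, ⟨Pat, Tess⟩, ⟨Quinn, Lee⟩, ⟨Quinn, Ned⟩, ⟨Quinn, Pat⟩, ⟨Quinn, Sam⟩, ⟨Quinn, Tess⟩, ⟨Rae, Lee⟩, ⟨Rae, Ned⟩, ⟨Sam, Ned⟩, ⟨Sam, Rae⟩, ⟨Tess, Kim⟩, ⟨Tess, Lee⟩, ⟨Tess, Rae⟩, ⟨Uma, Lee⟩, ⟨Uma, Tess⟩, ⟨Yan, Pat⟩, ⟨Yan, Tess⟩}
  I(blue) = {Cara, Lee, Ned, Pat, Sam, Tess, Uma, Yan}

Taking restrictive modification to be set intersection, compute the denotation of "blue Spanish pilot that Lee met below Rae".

⟦that Lee met⟧ = {x : ⟨Lee, x⟩ ∈ ⟦met⟧} = {Cara, Kim, Pat, Tess, Uma}
⟦below Rae⟧ = {x : ⟨x, Rae⟩ ∈ ⟦below⟧} = {Kim, Lee, Quinn, Rae, Sam, Tess, Yan}
⟦pilot⟧ = {Cara, Kim, Lee, Ned, Pat, Sam, Tess, Yan}
… ∩ ⟦that Lee met⟧ = {Cara, Kim, Lee, Ned, Pat, Sam, Tess, Yan} ∩ {Cara, Kim, Pat, Tess, Uma} = {Cara, Kim, Pat, Tess}
… ∩ ⟦below Rae⟧ = {Cara, Kim, Pat, Tess} ∩ {Kim, Lee, Quinn, Rae, Sam, Tess, Yan} = {Kim, Tess}
… ∩ ⟦blue⟧ = {Kim, Tess} ∩ {Cara, Lee, Ned, Pat, Sam, Tess, Uma, Yan} = {Tess}
… ∩ ⟦Spanish⟧ = {Tess} ∩ {Kim, Ned, Quinn, Sam, Tess, Yan} = {Tess}
So ⟦blue Spanish pilot that Lee met below Rae⟧ = {Tess}.

{Tess}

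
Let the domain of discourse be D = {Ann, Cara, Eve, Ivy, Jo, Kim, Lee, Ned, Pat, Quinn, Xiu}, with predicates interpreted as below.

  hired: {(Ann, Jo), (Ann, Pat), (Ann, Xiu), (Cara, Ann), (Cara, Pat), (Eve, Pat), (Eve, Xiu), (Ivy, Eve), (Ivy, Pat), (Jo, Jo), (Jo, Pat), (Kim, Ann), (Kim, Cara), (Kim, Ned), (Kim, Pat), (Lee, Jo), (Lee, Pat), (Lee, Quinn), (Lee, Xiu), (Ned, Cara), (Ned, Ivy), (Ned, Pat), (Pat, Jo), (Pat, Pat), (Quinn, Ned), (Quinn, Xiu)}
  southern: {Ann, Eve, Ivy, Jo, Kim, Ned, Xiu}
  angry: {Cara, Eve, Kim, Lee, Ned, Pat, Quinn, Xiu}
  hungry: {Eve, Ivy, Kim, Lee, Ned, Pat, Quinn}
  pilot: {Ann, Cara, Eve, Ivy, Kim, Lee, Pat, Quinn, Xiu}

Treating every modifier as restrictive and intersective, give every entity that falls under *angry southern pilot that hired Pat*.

{Eve, Kim}

⟦that hired Pat⟧ = {x : ⟨x, Pat⟩ ∈ ⟦hired⟧} = {Ann, Cara, Eve, Ivy, Jo, Kim, Lee, Ned, Pat}
⟦pilot⟧ = {Ann, Cara, Eve, Ivy, Kim, Lee, Pat, Quinn, Xiu}
… ∩ ⟦that hired Pat⟧ = {Ann, Cara, Eve, Ivy, Kim, Lee, Pat, Quinn, Xiu} ∩ {Ann, Cara, Eve, Ivy, Jo, Kim, Lee, Ned, Pat} = {Ann, Cara, Eve, Ivy, Kim, Lee, Pat}
… ∩ ⟦angry⟧ = {Ann, Cara, Eve, Ivy, Kim, Lee, Pat} ∩ {Cara, Eve, Kim, Lee, Ned, Pat, Quinn, Xiu} = {Cara, Eve, Kim, Lee, Pat}
… ∩ ⟦southern⟧ = {Cara, Eve, Kim, Lee, Pat} ∩ {Ann, Eve, Ivy, Jo, Kim, Ned, Xiu} = {Eve, Kim}
So ⟦angry southern pilot that hired Pat⟧ = {Eve, Kim}.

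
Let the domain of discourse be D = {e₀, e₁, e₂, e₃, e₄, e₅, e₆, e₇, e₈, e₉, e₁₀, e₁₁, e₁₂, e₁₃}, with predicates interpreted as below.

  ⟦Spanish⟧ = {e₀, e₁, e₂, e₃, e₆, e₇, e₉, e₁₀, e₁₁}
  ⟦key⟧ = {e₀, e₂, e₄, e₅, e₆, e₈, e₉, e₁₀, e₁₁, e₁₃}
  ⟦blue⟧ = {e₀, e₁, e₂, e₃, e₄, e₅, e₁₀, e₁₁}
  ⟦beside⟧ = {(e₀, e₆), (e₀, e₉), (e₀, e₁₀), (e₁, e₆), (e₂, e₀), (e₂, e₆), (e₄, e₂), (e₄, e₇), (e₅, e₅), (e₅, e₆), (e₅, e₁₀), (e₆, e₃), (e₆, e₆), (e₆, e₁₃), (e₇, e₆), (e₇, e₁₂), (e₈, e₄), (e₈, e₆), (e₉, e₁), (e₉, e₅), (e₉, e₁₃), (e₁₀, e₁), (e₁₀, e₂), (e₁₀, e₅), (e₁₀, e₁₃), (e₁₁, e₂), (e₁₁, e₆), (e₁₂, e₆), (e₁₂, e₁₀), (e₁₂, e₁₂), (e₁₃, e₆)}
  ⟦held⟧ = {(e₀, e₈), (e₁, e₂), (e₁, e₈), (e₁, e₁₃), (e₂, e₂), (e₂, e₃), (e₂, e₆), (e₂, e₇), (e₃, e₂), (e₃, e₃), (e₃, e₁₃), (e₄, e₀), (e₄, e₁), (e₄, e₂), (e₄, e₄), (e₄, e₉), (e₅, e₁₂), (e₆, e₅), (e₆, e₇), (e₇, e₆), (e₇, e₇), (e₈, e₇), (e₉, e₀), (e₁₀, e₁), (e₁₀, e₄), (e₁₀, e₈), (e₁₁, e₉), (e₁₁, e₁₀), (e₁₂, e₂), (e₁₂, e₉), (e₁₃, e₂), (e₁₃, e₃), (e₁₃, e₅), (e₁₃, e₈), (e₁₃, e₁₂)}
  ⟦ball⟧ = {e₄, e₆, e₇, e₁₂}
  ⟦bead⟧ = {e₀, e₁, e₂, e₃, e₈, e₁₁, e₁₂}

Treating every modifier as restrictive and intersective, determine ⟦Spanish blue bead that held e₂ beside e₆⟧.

⟦that held e₂⟧ = {x : ⟨x, e₂⟩ ∈ ⟦held⟧} = {e₁, e₂, e₃, e₄, e₁₂, e₁₃}
⟦beside e₆⟧ = {x : ⟨x, e₆⟩ ∈ ⟦beside⟧} = {e₀, e₁, e₂, e₅, e₆, e₇, e₈, e₁₁, e₁₂, e₁₃}
⟦bead⟧ = {e₀, e₁, e₂, e₃, e₈, e₁₁, e₁₂}
… ∩ ⟦that held e₂⟧ = {e₀, e₁, e₂, e₃, e₈, e₁₁, e₁₂} ∩ {e₁, e₂, e₃, e₄, e₁₂, e₁₃} = {e₁, e₂, e₃, e₁₂}
… ∩ ⟦beside e₆⟧ = {e₁, e₂, e₃, e₁₂} ∩ {e₀, e₁, e₂, e₅, e₆, e₇, e₈, e₁₁, e₁₂, e₁₃} = {e₁, e₂, e₁₂}
… ∩ ⟦Spanish⟧ = {e₁, e₂, e₁₂} ∩ {e₀, e₁, e₂, e₃, e₆, e₇, e₉, e₁₀, e₁₁} = {e₁, e₂}
… ∩ ⟦blue⟧ = {e₁, e₂} ∩ {e₀, e₁, e₂, e₃, e₄, e₅, e₁₀, e₁₁} = {e₁, e₂}
So ⟦Spanish blue bead that held e₂ beside e₆⟧ = {e₁, e₂}.

{e₁, e₂}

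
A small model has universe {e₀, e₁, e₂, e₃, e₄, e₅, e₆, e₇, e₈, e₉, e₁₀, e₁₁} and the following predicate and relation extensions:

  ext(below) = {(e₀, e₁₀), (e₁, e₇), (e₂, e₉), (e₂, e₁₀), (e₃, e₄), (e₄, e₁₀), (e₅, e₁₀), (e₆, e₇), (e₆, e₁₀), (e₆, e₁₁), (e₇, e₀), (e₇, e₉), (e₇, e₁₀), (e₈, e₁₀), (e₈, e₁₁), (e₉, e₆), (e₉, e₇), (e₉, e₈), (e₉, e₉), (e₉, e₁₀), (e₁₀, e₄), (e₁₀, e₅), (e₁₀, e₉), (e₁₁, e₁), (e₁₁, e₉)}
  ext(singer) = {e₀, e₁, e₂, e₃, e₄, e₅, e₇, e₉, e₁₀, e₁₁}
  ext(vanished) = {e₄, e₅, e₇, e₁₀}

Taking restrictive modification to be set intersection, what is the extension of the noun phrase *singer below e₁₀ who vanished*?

⟦below e₁₀⟧ = {x : ⟨x, e₁₀⟩ ∈ ⟦below⟧} = {e₀, e₂, e₄, e₅, e₆, e₇, e₈, e₉}
⟦who vanished⟧ = ⟦vanished⟧ = {e₄, e₅, e₇, e₁₀}
⟦singer⟧ = {e₀, e₁, e₂, e₃, e₄, e₅, e₇, e₉, e₁₀, e₁₁}
… ∩ ⟦below e₁₀⟧ = {e₀, e₁, e₂, e₃, e₄, e₅, e₇, e₉, e₁₀, e₁₁} ∩ {e₀, e₂, e₄, e₅, e₆, e₇, e₈, e₉} = {e₀, e₂, e₄, e₅, e₇, e₉}
… ∩ ⟦who vanished⟧ = {e₀, e₂, e₄, e₅, e₇, e₉} ∩ {e₄, e₅, e₇, e₁₀} = {e₄, e₅, e₇}
So ⟦singer below e₁₀ who vanished⟧ = {e₄, e₅, e₇}.

{e₄, e₅, e₇}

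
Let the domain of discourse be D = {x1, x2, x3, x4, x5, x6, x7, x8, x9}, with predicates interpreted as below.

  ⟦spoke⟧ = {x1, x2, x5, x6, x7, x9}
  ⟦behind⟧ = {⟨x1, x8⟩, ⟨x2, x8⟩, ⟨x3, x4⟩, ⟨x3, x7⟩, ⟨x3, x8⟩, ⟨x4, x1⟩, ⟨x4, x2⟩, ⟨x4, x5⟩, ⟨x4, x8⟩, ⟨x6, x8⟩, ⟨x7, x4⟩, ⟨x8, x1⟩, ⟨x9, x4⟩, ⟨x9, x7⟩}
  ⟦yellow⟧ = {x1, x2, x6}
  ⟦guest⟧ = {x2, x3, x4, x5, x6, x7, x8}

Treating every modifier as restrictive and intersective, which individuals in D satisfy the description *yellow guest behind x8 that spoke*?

{x2, x6}

⟦behind x8⟧ = {x : ⟨x, x8⟩ ∈ ⟦behind⟧} = {x1, x2, x3, x4, x6}
⟦that spoke⟧ = ⟦spoke⟧ = {x1, x2, x5, x6, x7, x9}
⟦guest⟧ = {x2, x3, x4, x5, x6, x7, x8}
… ∩ ⟦behind x8⟧ = {x2, x3, x4, x5, x6, x7, x8} ∩ {x1, x2, x3, x4, x6} = {x2, x3, x4, x6}
… ∩ ⟦that spoke⟧ = {x2, x3, x4, x6} ∩ {x1, x2, x5, x6, x7, x9} = {x2, x6}
… ∩ ⟦yellow⟧ = {x2, x6} ∩ {x1, x2, x6} = {x2, x6}
So ⟦yellow guest behind x8 that spoke⟧ = {x2, x6}.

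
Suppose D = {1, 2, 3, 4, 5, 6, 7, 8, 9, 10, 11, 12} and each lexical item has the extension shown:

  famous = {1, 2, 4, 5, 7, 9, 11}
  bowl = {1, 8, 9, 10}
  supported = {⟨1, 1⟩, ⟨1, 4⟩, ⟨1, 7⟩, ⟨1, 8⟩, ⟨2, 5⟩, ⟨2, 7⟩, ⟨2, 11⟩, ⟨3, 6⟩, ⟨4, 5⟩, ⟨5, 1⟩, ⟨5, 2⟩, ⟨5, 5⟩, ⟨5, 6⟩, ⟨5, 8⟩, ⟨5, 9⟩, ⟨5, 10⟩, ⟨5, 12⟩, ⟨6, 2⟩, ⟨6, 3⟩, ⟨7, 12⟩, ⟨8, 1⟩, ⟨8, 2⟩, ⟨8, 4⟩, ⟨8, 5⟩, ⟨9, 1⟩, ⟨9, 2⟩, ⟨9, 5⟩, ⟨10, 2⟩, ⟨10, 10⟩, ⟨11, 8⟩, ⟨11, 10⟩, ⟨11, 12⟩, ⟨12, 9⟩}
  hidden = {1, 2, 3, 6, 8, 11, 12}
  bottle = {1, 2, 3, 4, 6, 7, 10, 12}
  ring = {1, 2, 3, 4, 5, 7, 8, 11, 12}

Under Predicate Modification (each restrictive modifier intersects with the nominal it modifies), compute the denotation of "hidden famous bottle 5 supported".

⟦5 supported⟧ = {x : ⟨5, x⟩ ∈ ⟦supported⟧} = {1, 2, 5, 6, 8, 9, 10, 12}
⟦bottle⟧ = {1, 2, 3, 4, 6, 7, 10, 12}
… ∩ ⟦5 supported⟧ = {1, 2, 3, 4, 6, 7, 10, 12} ∩ {1, 2, 5, 6, 8, 9, 10, 12} = {1, 2, 6, 10, 12}
… ∩ ⟦hidden⟧ = {1, 2, 6, 10, 12} ∩ {1, 2, 3, 6, 8, 11, 12} = {1, 2, 6, 12}
… ∩ ⟦famous⟧ = {1, 2, 6, 12} ∩ {1, 2, 4, 5, 7, 9, 11} = {1, 2}
So ⟦hidden famous bottle 5 supported⟧ = {1, 2}.

{1, 2}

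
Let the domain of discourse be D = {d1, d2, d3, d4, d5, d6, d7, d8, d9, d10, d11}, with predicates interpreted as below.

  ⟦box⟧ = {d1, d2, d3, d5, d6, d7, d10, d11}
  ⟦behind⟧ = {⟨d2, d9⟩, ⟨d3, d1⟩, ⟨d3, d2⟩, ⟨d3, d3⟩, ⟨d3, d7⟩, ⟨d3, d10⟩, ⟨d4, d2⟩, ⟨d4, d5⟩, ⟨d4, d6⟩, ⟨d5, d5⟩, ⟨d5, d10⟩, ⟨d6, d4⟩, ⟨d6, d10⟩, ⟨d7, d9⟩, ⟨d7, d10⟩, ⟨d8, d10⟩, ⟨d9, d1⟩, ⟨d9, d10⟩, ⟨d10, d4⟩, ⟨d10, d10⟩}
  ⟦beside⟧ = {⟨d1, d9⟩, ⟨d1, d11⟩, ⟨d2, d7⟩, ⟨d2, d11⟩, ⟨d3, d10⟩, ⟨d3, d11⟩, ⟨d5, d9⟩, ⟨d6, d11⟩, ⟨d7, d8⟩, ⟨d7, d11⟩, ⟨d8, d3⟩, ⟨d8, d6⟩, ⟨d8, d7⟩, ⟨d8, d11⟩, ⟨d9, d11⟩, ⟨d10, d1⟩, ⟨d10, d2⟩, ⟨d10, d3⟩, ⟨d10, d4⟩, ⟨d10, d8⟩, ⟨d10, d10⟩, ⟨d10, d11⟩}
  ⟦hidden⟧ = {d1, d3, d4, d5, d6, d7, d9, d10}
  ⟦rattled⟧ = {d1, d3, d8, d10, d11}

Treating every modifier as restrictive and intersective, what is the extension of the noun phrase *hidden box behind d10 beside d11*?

{d3, d6, d7, d10}

⟦behind d10⟧ = {x : ⟨x, d10⟩ ∈ ⟦behind⟧} = {d3, d5, d6, d7, d8, d9, d10}
⟦beside d11⟧ = {x : ⟨x, d11⟩ ∈ ⟦beside⟧} = {d1, d2, d3, d6, d7, d8, d9, d10}
⟦box⟧ = {d1, d2, d3, d5, d6, d7, d10, d11}
… ∩ ⟦behind d10⟧ = {d1, d2, d3, d5, d6, d7, d10, d11} ∩ {d3, d5, d6, d7, d8, d9, d10} = {d3, d5, d6, d7, d10}
… ∩ ⟦beside d11⟧ = {d3, d5, d6, d7, d10} ∩ {d1, d2, d3, d6, d7, d8, d9, d10} = {d3, d6, d7, d10}
… ∩ ⟦hidden⟧ = {d3, d6, d7, d10} ∩ {d1, d3, d4, d5, d6, d7, d9, d10} = {d3, d6, d7, d10}
So ⟦hidden box behind d10 beside d11⟧ = {d3, d6, d7, d10}.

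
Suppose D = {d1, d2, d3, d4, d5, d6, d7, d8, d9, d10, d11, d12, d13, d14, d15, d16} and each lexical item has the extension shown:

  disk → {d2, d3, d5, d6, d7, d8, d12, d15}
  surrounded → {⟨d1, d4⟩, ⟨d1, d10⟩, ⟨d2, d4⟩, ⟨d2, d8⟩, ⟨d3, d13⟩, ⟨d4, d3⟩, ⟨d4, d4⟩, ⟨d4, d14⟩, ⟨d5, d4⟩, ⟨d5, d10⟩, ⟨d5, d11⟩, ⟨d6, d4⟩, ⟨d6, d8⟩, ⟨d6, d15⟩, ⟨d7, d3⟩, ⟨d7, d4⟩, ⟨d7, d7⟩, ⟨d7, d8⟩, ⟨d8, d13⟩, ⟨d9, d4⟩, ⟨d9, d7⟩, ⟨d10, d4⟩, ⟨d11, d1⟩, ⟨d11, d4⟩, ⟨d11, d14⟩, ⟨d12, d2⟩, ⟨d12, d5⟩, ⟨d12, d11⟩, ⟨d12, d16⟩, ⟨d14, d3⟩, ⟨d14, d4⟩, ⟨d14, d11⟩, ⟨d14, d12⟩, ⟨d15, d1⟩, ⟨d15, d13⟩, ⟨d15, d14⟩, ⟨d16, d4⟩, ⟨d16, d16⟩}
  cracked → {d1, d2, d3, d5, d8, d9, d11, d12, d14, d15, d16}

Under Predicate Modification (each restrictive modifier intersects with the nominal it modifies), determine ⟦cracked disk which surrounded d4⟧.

⟦which surrounded d4⟧ = {x : ⟨x, d4⟩ ∈ ⟦surrounded⟧} = {d1, d2, d4, d5, d6, d7, d9, d10, d11, d14, d16}
⟦disk⟧ = {d2, d3, d5, d6, d7, d8, d12, d15}
… ∩ ⟦which surrounded d4⟧ = {d2, d3, d5, d6, d7, d8, d12, d15} ∩ {d1, d2, d4, d5, d6, d7, d9, d10, d11, d14, d16} = {d2, d5, d6, d7}
… ∩ ⟦cracked⟧ = {d2, d5, d6, d7} ∩ {d1, d2, d3, d5, d8, d9, d11, d12, d14, d15, d16} = {d2, d5}
So ⟦cracked disk which surrounded d4⟧ = {d2, d5}.

{d2, d5}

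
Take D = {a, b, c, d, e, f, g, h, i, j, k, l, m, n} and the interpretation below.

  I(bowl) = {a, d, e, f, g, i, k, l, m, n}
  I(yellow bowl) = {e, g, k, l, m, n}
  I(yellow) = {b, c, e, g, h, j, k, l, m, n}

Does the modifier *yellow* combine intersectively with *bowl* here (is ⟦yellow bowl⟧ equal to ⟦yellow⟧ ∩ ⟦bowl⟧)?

yes

⟦yellow⟧ ∩ ⟦bowl⟧ = {b, c, e, g, h, j, k, l, m, n} ∩ {a, d, e, f, g, i, k, l, m, n} = {e, g, k, l, m, n}
Observed ⟦yellow bowl⟧ = {e, g, k, l, m, n}.
These coincide, so the modifier is intersective here.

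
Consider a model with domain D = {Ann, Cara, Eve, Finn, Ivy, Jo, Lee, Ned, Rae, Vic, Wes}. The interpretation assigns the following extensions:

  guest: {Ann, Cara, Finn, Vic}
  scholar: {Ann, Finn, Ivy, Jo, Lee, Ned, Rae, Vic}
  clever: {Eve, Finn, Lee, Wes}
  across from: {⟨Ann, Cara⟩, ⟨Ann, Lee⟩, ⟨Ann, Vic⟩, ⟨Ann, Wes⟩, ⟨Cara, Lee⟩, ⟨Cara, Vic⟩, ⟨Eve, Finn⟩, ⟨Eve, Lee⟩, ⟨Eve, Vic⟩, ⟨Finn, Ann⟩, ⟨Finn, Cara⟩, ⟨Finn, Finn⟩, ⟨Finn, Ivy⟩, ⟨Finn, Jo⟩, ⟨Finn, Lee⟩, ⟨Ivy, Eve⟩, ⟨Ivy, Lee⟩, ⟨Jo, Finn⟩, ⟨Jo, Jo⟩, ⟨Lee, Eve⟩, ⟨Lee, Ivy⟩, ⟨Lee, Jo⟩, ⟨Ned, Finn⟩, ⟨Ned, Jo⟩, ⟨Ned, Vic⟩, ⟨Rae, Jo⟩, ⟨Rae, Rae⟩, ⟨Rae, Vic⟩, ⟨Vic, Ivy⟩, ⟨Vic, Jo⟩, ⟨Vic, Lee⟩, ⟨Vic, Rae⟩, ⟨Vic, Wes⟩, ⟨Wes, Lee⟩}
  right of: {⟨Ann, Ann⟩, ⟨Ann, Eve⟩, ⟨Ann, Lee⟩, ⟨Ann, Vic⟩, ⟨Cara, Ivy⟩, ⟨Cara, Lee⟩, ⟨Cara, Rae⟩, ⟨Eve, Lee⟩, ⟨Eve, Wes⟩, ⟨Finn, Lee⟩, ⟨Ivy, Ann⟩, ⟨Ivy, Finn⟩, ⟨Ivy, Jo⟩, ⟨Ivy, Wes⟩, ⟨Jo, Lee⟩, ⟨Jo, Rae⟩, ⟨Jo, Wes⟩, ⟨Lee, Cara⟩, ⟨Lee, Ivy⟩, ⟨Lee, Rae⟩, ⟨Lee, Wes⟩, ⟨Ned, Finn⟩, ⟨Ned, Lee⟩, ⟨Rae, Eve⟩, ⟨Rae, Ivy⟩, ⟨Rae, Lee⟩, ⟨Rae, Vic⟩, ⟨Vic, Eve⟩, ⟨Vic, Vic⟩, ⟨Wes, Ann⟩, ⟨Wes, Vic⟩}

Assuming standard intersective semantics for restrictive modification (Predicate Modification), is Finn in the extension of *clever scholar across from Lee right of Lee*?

⟦across from Lee⟧ = {x : ⟨x, Lee⟩ ∈ ⟦across from⟧} = {Ann, Cara, Eve, Finn, Ivy, Vic, Wes}
⟦right of Lee⟧ = {x : ⟨x, Lee⟩ ∈ ⟦right of⟧} = {Ann, Cara, Eve, Finn, Jo, Ned, Rae}
⟦scholar⟧ = {Ann, Finn, Ivy, Jo, Lee, Ned, Rae, Vic}
… ∩ ⟦across from Lee⟧ = {Ann, Finn, Ivy, Jo, Lee, Ned, Rae, Vic} ∩ {Ann, Cara, Eve, Finn, Ivy, Vic, Wes} = {Ann, Finn, Ivy, Vic}
… ∩ ⟦right of Lee⟧ = {Ann, Finn, Ivy, Vic} ∩ {Ann, Cara, Eve, Finn, Jo, Ned, Rae} = {Ann, Finn}
… ∩ ⟦clever⟧ = {Ann, Finn} ∩ {Eve, Finn, Lee, Wes} = {Finn}
⟦clever scholar across from Lee right of Lee⟧ = {Finn}; Finn ∈ this set.

yes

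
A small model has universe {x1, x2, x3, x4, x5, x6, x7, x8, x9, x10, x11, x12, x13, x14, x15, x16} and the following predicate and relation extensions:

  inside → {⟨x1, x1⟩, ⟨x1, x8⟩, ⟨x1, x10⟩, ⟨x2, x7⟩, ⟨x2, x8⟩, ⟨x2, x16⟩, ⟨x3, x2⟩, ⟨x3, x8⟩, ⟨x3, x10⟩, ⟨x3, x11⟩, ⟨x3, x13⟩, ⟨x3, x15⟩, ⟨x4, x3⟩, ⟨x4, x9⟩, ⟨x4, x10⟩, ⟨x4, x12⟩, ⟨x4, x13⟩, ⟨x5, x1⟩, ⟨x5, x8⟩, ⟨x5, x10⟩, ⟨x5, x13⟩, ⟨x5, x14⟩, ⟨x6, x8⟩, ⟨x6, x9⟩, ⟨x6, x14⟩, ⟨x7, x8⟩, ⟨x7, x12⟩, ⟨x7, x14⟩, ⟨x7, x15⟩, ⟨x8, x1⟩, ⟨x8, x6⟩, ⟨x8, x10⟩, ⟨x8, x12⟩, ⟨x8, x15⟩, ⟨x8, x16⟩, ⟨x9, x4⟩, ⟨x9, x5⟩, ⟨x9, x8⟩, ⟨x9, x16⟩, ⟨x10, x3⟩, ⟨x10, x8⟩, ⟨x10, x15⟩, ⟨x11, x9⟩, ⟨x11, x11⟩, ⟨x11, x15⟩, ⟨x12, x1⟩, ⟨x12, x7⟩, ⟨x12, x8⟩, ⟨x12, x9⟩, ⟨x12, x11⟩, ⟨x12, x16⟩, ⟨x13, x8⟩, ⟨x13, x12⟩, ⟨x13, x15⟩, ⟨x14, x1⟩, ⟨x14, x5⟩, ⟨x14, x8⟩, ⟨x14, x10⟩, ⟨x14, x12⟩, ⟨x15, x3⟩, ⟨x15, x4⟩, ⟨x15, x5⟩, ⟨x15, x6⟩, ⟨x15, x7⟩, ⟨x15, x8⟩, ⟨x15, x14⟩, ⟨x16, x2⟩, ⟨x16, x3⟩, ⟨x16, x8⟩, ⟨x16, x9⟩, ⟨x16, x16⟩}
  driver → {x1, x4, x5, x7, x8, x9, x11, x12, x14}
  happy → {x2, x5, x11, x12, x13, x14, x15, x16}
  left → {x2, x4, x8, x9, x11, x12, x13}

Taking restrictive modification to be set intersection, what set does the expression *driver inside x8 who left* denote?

{x9, x12}

⟦inside x8⟧ = {x : ⟨x, x8⟩ ∈ ⟦inside⟧} = {x1, x2, x3, x5, x6, x7, x9, x10, x12, x13, x14, x15, x16}
⟦who left⟧ = ⟦left⟧ = {x2, x4, x8, x9, x11, x12, x13}
⟦driver⟧ = {x1, x4, x5, x7, x8, x9, x11, x12, x14}
… ∩ ⟦inside x8⟧ = {x1, x4, x5, x7, x8, x9, x11, x12, x14} ∩ {x1, x2, x3, x5, x6, x7, x9, x10, x12, x13, x14, x15, x16} = {x1, x5, x7, x9, x12, x14}
… ∩ ⟦who left⟧ = {x1, x5, x7, x9, x12, x14} ∩ {x2, x4, x8, x9, x11, x12, x13} = {x9, x12}
So ⟦driver inside x8 who left⟧ = {x9, x12}.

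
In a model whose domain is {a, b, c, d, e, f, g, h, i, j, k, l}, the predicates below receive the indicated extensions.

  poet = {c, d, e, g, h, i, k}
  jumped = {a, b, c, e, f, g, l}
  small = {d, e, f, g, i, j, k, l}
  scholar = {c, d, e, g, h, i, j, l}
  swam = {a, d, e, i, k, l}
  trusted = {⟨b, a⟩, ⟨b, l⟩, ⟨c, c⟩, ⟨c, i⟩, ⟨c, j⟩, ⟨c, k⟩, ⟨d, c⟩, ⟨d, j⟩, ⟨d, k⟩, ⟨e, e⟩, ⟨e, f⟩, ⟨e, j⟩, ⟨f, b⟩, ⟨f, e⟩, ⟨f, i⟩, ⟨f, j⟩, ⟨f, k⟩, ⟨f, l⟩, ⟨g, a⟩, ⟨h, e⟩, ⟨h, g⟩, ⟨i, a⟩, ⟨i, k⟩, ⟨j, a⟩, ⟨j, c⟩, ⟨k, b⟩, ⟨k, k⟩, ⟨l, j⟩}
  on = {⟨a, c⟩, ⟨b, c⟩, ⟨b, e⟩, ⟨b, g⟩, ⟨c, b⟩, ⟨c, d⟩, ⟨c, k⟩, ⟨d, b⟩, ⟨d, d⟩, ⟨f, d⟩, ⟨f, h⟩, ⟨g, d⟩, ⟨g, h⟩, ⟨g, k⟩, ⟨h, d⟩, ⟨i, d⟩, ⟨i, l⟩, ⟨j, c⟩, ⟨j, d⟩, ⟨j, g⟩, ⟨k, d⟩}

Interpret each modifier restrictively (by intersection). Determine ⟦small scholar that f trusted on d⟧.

{i, j}

⟦that f trusted⟧ = {x : ⟨f, x⟩ ∈ ⟦trusted⟧} = {b, e, i, j, k, l}
⟦on d⟧ = {x : ⟨x, d⟩ ∈ ⟦on⟧} = {c, d, f, g, h, i, j, k}
⟦scholar⟧ = {c, d, e, g, h, i, j, l}
… ∩ ⟦that f trusted⟧ = {c, d, e, g, h, i, j, l} ∩ {b, e, i, j, k, l} = {e, i, j, l}
… ∩ ⟦on d⟧ = {e, i, j, l} ∩ {c, d, f, g, h, i, j, k} = {i, j}
… ∩ ⟦small⟧ = {i, j} ∩ {d, e, f, g, i, j, k, l} = {i, j}
So ⟦small scholar that f trusted on d⟧ = {i, j}.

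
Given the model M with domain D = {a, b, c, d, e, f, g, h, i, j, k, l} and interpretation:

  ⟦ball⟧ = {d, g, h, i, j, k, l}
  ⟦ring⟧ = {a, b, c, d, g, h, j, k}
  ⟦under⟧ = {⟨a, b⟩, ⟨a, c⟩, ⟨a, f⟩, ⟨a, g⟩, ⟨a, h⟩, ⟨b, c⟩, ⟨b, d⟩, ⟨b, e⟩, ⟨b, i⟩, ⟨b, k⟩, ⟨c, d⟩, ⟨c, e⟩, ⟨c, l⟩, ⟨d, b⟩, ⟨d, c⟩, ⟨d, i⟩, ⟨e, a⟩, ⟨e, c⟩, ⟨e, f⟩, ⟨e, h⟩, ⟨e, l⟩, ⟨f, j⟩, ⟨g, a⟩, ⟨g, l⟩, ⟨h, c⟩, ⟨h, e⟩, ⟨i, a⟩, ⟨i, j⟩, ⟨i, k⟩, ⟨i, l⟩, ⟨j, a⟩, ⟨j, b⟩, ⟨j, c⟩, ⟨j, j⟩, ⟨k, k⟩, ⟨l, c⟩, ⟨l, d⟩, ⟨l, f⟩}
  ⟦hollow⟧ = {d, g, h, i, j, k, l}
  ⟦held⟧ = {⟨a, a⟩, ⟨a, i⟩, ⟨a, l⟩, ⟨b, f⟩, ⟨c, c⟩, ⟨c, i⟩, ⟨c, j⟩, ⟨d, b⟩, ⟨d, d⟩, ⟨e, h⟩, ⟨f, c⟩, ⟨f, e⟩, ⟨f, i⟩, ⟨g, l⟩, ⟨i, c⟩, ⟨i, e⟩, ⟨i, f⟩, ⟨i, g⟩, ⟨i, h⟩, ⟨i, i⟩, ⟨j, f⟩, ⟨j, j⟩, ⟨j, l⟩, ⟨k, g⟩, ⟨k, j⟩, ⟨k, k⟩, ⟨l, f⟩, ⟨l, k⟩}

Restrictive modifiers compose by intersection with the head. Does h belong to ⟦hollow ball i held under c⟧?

⟦i held⟧ = {x : ⟨i, x⟩ ∈ ⟦held⟧} = {c, e, f, g, h, i}
⟦under c⟧ = {x : ⟨x, c⟩ ∈ ⟦under⟧} = {a, b, d, e, h, j, l}
⟦ball⟧ = {d, g, h, i, j, k, l}
… ∩ ⟦i held⟧ = {d, g, h, i, j, k, l} ∩ {c, e, f, g, h, i} = {g, h, i}
… ∩ ⟦under c⟧ = {g, h, i} ∩ {a, b, d, e, h, j, l} = {h}
… ∩ ⟦hollow⟧ = {h} ∩ {d, g, h, i, j, k, l} = {h}
⟦hollow ball i held under c⟧ = {h}; h ∈ this set.

yes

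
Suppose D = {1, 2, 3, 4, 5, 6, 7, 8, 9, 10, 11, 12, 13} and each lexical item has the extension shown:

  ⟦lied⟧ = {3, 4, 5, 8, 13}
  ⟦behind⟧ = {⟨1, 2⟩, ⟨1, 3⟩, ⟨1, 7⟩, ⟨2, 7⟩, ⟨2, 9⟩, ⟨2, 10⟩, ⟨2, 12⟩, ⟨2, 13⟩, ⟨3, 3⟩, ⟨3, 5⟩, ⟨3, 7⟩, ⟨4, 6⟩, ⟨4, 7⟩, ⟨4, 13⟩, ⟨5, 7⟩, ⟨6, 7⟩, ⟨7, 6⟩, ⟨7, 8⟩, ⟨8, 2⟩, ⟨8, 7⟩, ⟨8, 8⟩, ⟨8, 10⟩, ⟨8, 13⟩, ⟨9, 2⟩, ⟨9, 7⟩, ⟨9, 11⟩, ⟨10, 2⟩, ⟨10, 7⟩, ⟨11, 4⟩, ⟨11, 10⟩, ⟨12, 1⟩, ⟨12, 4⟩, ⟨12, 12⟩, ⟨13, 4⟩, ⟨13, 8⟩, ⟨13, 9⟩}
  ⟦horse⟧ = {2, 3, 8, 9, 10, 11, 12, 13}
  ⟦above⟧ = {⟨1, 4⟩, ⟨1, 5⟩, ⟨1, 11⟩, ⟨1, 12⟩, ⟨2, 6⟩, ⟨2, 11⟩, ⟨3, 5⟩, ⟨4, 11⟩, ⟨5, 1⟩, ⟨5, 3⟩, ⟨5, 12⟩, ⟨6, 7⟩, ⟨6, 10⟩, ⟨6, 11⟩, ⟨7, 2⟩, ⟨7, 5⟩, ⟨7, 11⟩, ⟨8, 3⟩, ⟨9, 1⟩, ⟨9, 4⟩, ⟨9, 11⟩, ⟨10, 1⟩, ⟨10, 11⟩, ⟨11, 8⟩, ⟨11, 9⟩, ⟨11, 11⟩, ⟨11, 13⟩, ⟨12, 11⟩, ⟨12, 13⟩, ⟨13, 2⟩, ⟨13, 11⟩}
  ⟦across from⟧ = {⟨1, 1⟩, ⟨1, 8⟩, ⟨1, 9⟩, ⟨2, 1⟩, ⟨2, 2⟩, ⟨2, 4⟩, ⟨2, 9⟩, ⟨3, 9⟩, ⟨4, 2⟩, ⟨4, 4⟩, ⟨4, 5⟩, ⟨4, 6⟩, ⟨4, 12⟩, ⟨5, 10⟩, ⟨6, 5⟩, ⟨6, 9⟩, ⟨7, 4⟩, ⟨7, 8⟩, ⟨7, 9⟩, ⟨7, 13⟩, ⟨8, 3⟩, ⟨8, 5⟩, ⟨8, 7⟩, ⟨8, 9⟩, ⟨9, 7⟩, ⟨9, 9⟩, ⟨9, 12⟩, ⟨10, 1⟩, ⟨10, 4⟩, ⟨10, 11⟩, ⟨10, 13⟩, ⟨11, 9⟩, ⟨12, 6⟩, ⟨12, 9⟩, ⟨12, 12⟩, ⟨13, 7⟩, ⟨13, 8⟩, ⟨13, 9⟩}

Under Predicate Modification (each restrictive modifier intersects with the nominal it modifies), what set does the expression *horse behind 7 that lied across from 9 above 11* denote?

∅

⟦behind 7⟧ = {x : ⟨x, 7⟩ ∈ ⟦behind⟧} = {1, 2, 3, 4, 5, 6, 8, 9, 10}
⟦that lied⟧ = ⟦lied⟧ = {3, 4, 5, 8, 13}
⟦across from 9⟧ = {x : ⟨x, 9⟩ ∈ ⟦across from⟧} = {1, 2, 3, 6, 7, 8, 9, 11, 12, 13}
⟦above 11⟧ = {x : ⟨x, 11⟩ ∈ ⟦above⟧} = {1, 2, 4, 6, 7, 9, 10, 11, 12, 13}
⟦horse⟧ = {2, 3, 8, 9, 10, 11, 12, 13}
… ∩ ⟦behind 7⟧ = {2, 3, 8, 9, 10, 11, 12, 13} ∩ {1, 2, 3, 4, 5, 6, 8, 9, 10} = {2, 3, 8, 9, 10}
… ∩ ⟦that lied⟧ = {2, 3, 8, 9, 10} ∩ {3, 4, 5, 8, 13} = {3, 8}
… ∩ ⟦across from 9⟧ = {3, 8} ∩ {1, 2, 3, 6, 7, 8, 9, 11, 12, 13} = {3, 8}
… ∩ ⟦above 11⟧ = {3, 8} ∩ {1, 2, 4, 6, 7, 9, 10, 11, 12, 13} = ∅
So ⟦horse behind 7 that lied across from 9 above 11⟧ = ∅.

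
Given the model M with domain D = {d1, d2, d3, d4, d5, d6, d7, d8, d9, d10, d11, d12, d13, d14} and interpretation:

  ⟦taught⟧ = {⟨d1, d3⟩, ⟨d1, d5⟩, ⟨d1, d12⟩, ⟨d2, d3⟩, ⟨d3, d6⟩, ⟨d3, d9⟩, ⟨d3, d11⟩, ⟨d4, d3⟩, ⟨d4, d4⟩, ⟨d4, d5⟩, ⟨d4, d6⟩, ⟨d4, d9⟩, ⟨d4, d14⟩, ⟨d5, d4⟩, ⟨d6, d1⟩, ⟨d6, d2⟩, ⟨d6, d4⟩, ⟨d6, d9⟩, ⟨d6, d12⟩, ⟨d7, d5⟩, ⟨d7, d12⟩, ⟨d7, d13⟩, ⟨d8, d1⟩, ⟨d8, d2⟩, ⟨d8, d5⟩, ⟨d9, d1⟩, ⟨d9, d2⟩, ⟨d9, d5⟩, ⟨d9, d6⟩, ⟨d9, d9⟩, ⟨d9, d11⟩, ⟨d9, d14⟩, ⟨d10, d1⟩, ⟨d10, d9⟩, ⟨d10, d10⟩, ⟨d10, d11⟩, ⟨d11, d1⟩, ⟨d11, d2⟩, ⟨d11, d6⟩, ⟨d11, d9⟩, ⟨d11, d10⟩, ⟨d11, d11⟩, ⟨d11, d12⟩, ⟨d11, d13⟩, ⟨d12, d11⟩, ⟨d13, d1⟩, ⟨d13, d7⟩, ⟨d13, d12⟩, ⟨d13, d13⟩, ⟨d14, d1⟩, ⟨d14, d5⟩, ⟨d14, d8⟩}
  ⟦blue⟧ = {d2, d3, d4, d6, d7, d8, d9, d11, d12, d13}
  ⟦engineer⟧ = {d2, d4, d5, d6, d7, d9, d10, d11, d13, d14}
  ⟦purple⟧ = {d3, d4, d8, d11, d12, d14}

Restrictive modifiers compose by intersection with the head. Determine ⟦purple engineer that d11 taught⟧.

⟦that d11 taught⟧ = {x : ⟨d11, x⟩ ∈ ⟦taught⟧} = {d1, d2, d6, d9, d10, d11, d12, d13}
⟦engineer⟧ = {d2, d4, d5, d6, d7, d9, d10, d11, d13, d14}
… ∩ ⟦that d11 taught⟧ = {d2, d4, d5, d6, d7, d9, d10, d11, d13, d14} ∩ {d1, d2, d6, d9, d10, d11, d12, d13} = {d2, d6, d9, d10, d11, d13}
… ∩ ⟦purple⟧ = {d2, d6, d9, d10, d11, d13} ∩ {d3, d4, d8, d11, d12, d14} = {d11}
So ⟦purple engineer that d11 taught⟧ = {d11}.

{d11}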